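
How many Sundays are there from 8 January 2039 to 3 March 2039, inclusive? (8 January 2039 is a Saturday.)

8 January 2039 is a Saturday; the first Sunday on or after it is 9 January 2039 (1 day later).
From 9 January 2039 to 3 March 2039: 22 + 28 + 3 = 53 days (rest of January, February, March).
53 ÷ 7 = 7 full weeks with remainder 4, so 7 more Sundays after the first → 8.

8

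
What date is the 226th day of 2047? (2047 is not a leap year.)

Aug 14, 2047

Jan has 31 days (226 − 31 = 195 remain).
Feb has 28 days (195 − 28 = 167 remain).
Mar has 31 days (167 − 31 = 136 remain).
Apr has 30 days (136 − 30 = 106 remain).
May has 31 days (106 − 31 = 75 remain).
Jun has 30 days (75 − 30 = 45 remain).
Jul has 31 days (45 − 31 = 14 remain).
14 into Aug → Aug 14.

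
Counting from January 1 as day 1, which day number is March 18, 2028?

Days in months before March: 31 + 29 = 60.
Plus 18 days into March → day 78.

78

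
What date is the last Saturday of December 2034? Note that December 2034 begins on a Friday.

December 2034 begins on a Friday, so the first Saturday is December 2 (1 day later).
December 2034 has 31 days. Adding weeks: 2, 9, 16, 23, 30 — the last one ≤ 31 is the 30th.

2034-12-30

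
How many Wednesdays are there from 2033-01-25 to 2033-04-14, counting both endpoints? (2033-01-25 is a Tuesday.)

12

2033-01-25 is a Tuesday; the first Wednesday on or after it is 2033-01-26 (1 day later).
From 2033-01-26 to 2033-04-14: 5 + 28 + 31 + 14 = 78 days (rest of January, February, March, April).
78 ÷ 7 = 11 full weeks with remainder 1, so 11 more Wednesdays after the first → 12.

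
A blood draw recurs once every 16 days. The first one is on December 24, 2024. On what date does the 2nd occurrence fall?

January 9, 2025

The 2nd occurrence is 1 interval after the first: 1 × 16 = 16 days after December 24, 2024.
December has 31 days — 7 days to the end of December leaves 9.
9 days into January → January 9, 2025.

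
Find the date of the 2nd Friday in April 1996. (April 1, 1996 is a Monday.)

April 12, 1996

April 1996 begins on a Monday, so the first Friday is April 5 (4 days later).
The 2nd Friday is 1 weeks later: 5 + 7 = 12.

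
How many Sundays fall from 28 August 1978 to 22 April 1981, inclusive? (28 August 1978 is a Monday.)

138

28 August 1978 is a Monday; the first Sunday on or after it is 3 September 1978 (6 days later).
From 3 September 1978 to 22 April 1981: 119 + 365 + 366 + 112 = 962 days (rest of 1978, 1979, 1980, to 22 April 1981 in 1981).
962 ÷ 7 = 137 full weeks with remainder 3, so 137 more Sundays after the first → 138.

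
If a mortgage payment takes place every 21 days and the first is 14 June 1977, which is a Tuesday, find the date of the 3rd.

The 3rd occurrence is 2 intervals after the first: 2 × 21 = 42 days after 14 June 1977.
June has 30 days — 16 days to the end of June leaves 26.
26 days into July → 26 July 1977.

26 July 1977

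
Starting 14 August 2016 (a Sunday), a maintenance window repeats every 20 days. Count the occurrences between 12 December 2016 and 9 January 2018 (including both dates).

Occurrences land 20·i days after 14 August 2016 for i = 0, 1, 2, …
12 December 2016 is 120 days after the start; 120 ÷ 20 = 6 remainder 0. First occurrence in the window: #7 on 12 December 2016 (6×20 = 120 days in).
9 January 2018 is 513 days after the start; 513 ÷ 20 = 25 remainder 13. Last occurrence in the window: #26 on 27 December 2017.
Occurrences #7 through #26: 20 in total.

20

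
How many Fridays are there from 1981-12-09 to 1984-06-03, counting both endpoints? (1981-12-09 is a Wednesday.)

130

1981-12-09 is a Wednesday; the first Friday on or after it is 1981-12-11 (2 days later).
From 1981-12-11 to 1984-06-03: 20 + 365 + 365 + 155 = 905 days (rest of 1981, 1982, 1983, to 1984-06-03 in 1984).
905 ÷ 7 = 129 full weeks with remainder 2, so 129 more Fridays after the first → 130.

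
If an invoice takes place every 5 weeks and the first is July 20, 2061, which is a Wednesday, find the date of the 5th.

December 7, 2061

The 5th occurrence is 4 intervals after the first: 4 × 35 = 140 days after July 20, 2061.
July has 31 days — 11 days to the end of July leaves 129.
August has 31 days (98 left).
September has 30 days (68 left).
October has 31 days (37 left).
November has 30 days (7 left).
7 days into December → December 7, 2061.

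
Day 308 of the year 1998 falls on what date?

4 November 1998

January has 31 days (308 − 31 = 277 remain).
February has 28 days (277 − 28 = 249 remain).
March has 31 days (249 − 31 = 218 remain).
April has 30 days (218 − 30 = 188 remain).
May has 31 days (188 − 31 = 157 remain).
June has 30 days (157 − 30 = 127 remain).
July has 31 days (127 − 31 = 96 remain).
August has 31 days (96 − 31 = 65 remain).
September has 30 days (65 − 30 = 35 remain).
October has 31 days (35 − 31 = 4 remain).
4 into November → November 4.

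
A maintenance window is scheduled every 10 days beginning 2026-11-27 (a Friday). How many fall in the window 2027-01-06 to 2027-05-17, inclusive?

14

Occurrences land 10·i days after 2026-11-27 for i = 0, 1, 2, …
2027-01-06 is 40 days after the start; 40 ÷ 10 = 4 remainder 0. First occurrence in the window: #5 on 2027-01-06 (4×10 = 40 days in).
2027-05-17 is 171 days after the start; 171 ÷ 10 = 17 remainder 1. Last occurrence in the window: #18 on 2027-05-16.
Occurrences #5 through #18: 14 in total.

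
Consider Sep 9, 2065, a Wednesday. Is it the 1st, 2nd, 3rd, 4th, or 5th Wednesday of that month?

Day 9 falls in week ⌈9/7⌉ of the month.
Days 1–7 hold the 1st Wednesday, 8–14 the 2nd, 15–21 the 3rd, 22–28 the 4th, 29–31 the 5th.
9 is in the range for the 2nd.

2nd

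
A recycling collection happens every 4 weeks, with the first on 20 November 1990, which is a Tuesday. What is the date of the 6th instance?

9 April 1991

The 6th occurrence is 5 intervals after the first: 5 × 28 = 140 days after 20 November 1990.
November has 30 days — 10 days to the end of November leaves 130.
December has 31 days (99 left).
January has 31 days (68 left).
February has 28 days (40 left).
March has 31 days (9 left).
9 days into April → 9 April 1991.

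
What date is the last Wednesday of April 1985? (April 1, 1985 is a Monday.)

April 1985 begins on a Monday, so the first Wednesday is April 3 (2 days later).
April 1985 has 30 days. Adding weeks: 3, 10, 17, 24 — the last one ≤ 30 is the 24th.

April 24, 1985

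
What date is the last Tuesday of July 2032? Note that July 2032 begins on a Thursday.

July 2032 begins on a Thursday, so the first Tuesday is July 6 (5 days later).
July 2032 has 31 days. Adding weeks: 6, 13, 20, 27 — the last one ≤ 31 is the 27th.

2032-07-27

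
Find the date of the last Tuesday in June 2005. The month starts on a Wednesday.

June 28, 2005

June 2005 begins on a Wednesday, so the first Tuesday is June 7 (6 days later).
June 2005 has 30 days. Adding weeks: 7, 14, 21, 28 — the last one ≤ 30 is the 28th.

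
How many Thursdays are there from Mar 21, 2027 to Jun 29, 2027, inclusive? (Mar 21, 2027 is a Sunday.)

14

Mar 21, 2027 is a Sunday; the first Thursday on or after it is Mar 25, 2027 (4 days later).
From Mar 25, 2027 to Jun 29, 2027: 6 + 30 + 31 + 29 = 96 days (rest of Mar, Apr, May, Jun).
96 ÷ 7 = 13 full weeks with remainder 5, so 13 more Thursdays after the first → 14.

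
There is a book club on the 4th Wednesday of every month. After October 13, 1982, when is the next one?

October 27, 1982

October 1982 starts on a Friday; its first Wednesday is the 6th, so the 4th Wednesday is the 27th — October 27, 1982.
October 27, 1982 is after October 13, 1982, so that is the next one.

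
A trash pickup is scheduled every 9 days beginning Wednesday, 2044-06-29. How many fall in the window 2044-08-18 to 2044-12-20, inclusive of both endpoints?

Occurrences land 9·i days after 2044-06-29 for i = 0, 1, 2, …
2044-08-18 is 50 days after the start; 50 ÷ 9 = 5 remainder 5; since the remainder is 5, round up to i = 6. First occurrence in the window: #7 on 2044-08-22 (6×9 = 54 days in).
2044-12-20 is 174 days after the start; 174 ÷ 9 = 19 remainder 3. Last occurrence in the window: #20 on 2044-12-17.
Occurrences #7 through #20: 14 in total.

14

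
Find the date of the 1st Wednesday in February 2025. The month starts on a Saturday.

February 5, 2025

February 2025 begins on a Saturday, so the first Wednesday is February 5 (4 days later).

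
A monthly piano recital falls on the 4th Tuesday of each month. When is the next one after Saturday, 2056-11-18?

2056-11-28

November 2056 starts on a Wednesday; its first Tuesday is the 7th, so the 4th Tuesday is the 28th — 2056-11-28.
2056-11-28 is after 2056-11-18, so that is the next one.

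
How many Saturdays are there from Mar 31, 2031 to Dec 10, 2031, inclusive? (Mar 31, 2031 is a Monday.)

Mar 31, 2031 is a Monday; the first Saturday on or after it is Apr 5, 2031 (5 days later).
From Apr 5, 2031 to Dec 10, 2031: 25 + 31 + 30 + 31 + 31 + 30 + 31 + 30 + 10 = 249 days (rest of Apr, May, Jun, Jul, Aug, Sep, Oct, Nov, Dec).
249 ÷ 7 = 35 full weeks with remainder 4, so 35 more Saturdays after the first → 36.

36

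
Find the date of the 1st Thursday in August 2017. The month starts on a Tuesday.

2017-08-03

August 2017 begins on a Tuesday, so the first Thursday is August 3 (2 days later).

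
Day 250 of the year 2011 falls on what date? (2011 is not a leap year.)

Jan has 31 days (250 − 31 = 219 remain).
Feb has 28 days (219 − 28 = 191 remain).
Mar has 31 days (191 − 31 = 160 remain).
Apr has 30 days (160 − 30 = 130 remain).
May has 31 days (130 − 31 = 99 remain).
Jun has 30 days (99 − 30 = 69 remain).
Jul has 31 days (69 − 31 = 38 remain).
Aug has 31 days (38 − 31 = 7 remain).
7 into Sep → Sep 7.

Sep 7, 2011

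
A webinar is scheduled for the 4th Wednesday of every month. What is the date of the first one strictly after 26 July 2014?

27 August 2014

July 2014 starts on a Tuesday; its first Wednesday is the 2nd, so the 4th Wednesday is the 23rd — 23 July 2014.
That is not after 26 July 2014, so look at August 2014.
August 2014 starts on a Friday; its first Wednesday is the 6th, so the 4th Wednesday is the 27th — 27 August 2014.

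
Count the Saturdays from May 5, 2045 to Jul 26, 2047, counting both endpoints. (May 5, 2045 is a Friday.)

116

May 5, 2045 is a Friday; the first Saturday on or after it is May 6, 2045 (1 day later).
From May 6, 2045 to Jul 26, 2047: 239 + 365 + 207 = 811 days (rest of 2045, 2046, to Jul 26, 2047 in 2047).
811 ÷ 7 = 115 full weeks with remainder 6, so 115 more Saturdays after the first → 116.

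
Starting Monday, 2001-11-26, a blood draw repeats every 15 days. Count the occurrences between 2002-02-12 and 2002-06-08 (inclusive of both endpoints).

Occurrences land 15·i days after 2001-11-26 for i = 0, 1, 2, …
2002-02-12 is 78 days after the start; 78 ÷ 15 = 5 remainder 3; since the remainder is 3, round up to i = 6. First occurrence in the window: #7 on 2002-02-24 (6×15 = 90 days in).
2002-06-08 is 194 days after the start; 194 ÷ 15 = 12 remainder 14. Last occurrence in the window: #13 on 2002-05-25.
Occurrences #7 through #13: 7 in total.

7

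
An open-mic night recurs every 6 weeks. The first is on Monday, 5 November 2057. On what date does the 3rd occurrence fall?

The 3rd occurrence is 2 intervals after the first: 2 × 42 = 84 days after 5 November 2057.
November has 30 days — 25 days to the end of November leaves 59.
December has 31 days (28 left).
28 days into January → 28 January 2058.

28 January 2058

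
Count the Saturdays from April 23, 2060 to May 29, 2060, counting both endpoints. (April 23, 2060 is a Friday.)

April 23, 2060 is a Friday; the first Saturday on or after it is April 24, 2060 (1 day later).
From April 24, 2060 to May 29, 2060: 6 + 29 = 35 days (rest of April, May).
35 ÷ 7 = 5 full weeks with remainder 0, so 5 more Saturdays after the first → 6.

6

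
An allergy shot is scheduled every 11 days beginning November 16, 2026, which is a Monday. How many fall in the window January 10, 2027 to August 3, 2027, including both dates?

19

Occurrences land 11·i days after November 16, 2026 for i = 0, 1, 2, …
January 10, 2027 is 55 days after the start; 55 ÷ 11 = 5 remainder 0. First occurrence in the window: #6 on January 10, 2027 (5×11 = 55 days in).
August 3, 2027 is 260 days after the start; 260 ÷ 11 = 23 remainder 7. Last occurrence in the window: #24 on July 27, 2027.
Occurrences #6 through #24: 19 in total.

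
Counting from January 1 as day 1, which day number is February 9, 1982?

40

Days in months before February: 31 = 31.
Plus 9 days into February → day 40.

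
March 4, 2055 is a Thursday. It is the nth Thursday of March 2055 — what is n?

Day 4 falls in week ⌈4/7⌉ of the month.
Days 1–7 hold the 1st Thursday, 8–14 the 2nd, 15–21 the 3rd, 22–28 the 4th, 29–31 the 5th.
4 is in the range for the 1st.

1st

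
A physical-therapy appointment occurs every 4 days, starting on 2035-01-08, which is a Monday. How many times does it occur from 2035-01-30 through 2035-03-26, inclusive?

14

Occurrences land 4·i days after 2035-01-08 for i = 0, 1, 2, …
2035-01-30 is 22 days after the start; 22 ÷ 4 = 5 remainder 2; since the remainder is 2, round up to i = 6. First occurrence in the window: #7 on 2035-02-01 (6×4 = 24 days in).
2035-03-26 is 77 days after the start; 77 ÷ 4 = 19 remainder 1. Last occurrence in the window: #20 on 2035-03-25.
Occurrences #7 through #20: 14 in total.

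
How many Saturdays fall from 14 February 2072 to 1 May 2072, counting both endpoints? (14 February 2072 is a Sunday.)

14 February 2072 is a Sunday; the first Saturday on or after it is 20 February 2072 (6 days later).
From 20 February 2072 to 1 May 2072: 9 + 31 + 30 + 1 = 71 days (rest of February, March, April, May).
71 ÷ 7 = 10 full weeks with remainder 1, so 10 more Saturdays after the first → 11.

11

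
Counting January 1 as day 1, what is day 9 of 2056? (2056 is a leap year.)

9 into January → January 9.

2056-01-09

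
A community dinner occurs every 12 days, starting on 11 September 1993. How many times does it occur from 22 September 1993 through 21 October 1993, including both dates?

3

Occurrences land 12·i days after 11 September 1993 for i = 0, 1, 2, …
22 September 1993 is 11 days after the start; 11 ÷ 12 = 0 remainder 11; since the remainder is 11, round up to i = 1. First occurrence in the window: #2 on 23 September 1993 (1×12 = 12 days in).
21 October 1993 is 40 days after the start; 40 ÷ 12 = 3 remainder 4. Last occurrence in the window: #4 on 17 October 1993.
Occurrences #2 through #4: 3 in total.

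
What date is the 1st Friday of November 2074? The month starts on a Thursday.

November 2074 begins on a Thursday, so the first Friday is November 2 (1 day later).

November 2, 2074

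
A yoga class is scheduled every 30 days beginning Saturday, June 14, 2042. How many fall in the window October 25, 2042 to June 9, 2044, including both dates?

Occurrences land 30·i days after June 14, 2042 for i = 0, 1, 2, …
October 25, 2042 is 133 days after the start; 133 ÷ 30 = 4 remainder 13; since the remainder is 13, round up to i = 5. First occurrence in the window: #6 on November 11, 2042 (5×30 = 150 days in).
June 9, 2044 is 726 days after the start; 726 ÷ 30 = 24 remainder 6. Last occurrence in the window: #25 on June 3, 2044.
Occurrences #6 through #25: 20 in total.

20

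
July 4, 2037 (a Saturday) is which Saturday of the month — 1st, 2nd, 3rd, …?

Day 4 falls in week ⌈4/7⌉ of the month.
Days 1–7 hold the 1st Saturday, 8–14 the 2nd, 15–21 the 3rd, 22–28 the 4th, 29–31 the 5th.
4 is in the range for the 1st.

1st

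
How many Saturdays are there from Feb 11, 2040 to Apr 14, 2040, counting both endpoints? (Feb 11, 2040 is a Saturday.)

10

Feb 11, 2040 is a Saturday; the first Saturday on or after it is Feb 11, 2040.
From Feb 11, 2040 to Apr 14, 2040: 18 + 31 + 14 = 63 days (rest of Feb, Mar, Apr).
63 ÷ 7 = 9 full weeks with remainder 0, so 9 more Saturdays after the first → 10.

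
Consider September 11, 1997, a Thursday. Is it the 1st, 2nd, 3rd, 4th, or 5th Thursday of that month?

2nd

Day 11 falls in week ⌈11/7⌉ of the month.
Days 1–7 hold the 1st Thursday, 8–14 the 2nd, 15–21 the 3rd, 22–28 the 4th, 29–31 the 5th.
11 is in the range for the 2nd.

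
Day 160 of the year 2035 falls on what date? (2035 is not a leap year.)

June 9, 2035

January has 31 days (160 − 31 = 129 remain).
February has 28 days (129 − 28 = 101 remain).
March has 31 days (101 − 31 = 70 remain).
April has 30 days (70 − 30 = 40 remain).
May has 31 days (40 − 31 = 9 remain).
9 into June → June 9.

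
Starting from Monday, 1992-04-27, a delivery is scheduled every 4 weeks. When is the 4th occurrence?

1992-07-20

The 4th occurrence is 3 intervals after the first: 3 × 28 = 84 days after 1992-04-27.
April has 30 days — 3 days to the end of April leaves 81.
May has 31 days (50 left).
June has 30 days (20 left).
20 days into July → 1992-07-20.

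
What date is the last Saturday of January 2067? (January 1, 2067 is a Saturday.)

January 2067 begins on a Saturday, so the first Saturday is January 1.
January 2067 has 31 days. Adding weeks: 1, 8, 15, 22, 29 — the last one ≤ 31 is the 29th.

29 January 2067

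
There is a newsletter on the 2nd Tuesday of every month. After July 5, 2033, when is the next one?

July 12, 2033

July 2033 starts on a Friday; its first Tuesday is the 5th, so the 2nd Tuesday is the 12th — July 12, 2033.
July 12, 2033 is after July 5, 2033, so that is the next one.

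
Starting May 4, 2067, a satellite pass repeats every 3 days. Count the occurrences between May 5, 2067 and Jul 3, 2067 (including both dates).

20

Occurrences land 3·i days after May 4, 2067 for i = 0, 1, 2, …
May 5, 2067 is 1 day after the start; 1 ÷ 3 = 0 remainder 1; since the remainder is 1, round up to i = 1. First occurrence in the window: #2 on May 7, 2067 (1×3 = 3 days in).
Jul 3, 2067 is 60 days after the start; 60 ÷ 3 = 20 remainder 0. Last occurrence in the window: #21 on Jul 3, 2067.
Occurrences #2 through #21: 20 in total.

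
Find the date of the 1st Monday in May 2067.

2 May 2067

May 2067 begins on a Sunday, so the first Monday is May 2 (1 day later).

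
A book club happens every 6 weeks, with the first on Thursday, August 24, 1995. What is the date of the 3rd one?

November 16, 1995

The 3rd occurrence is 2 intervals after the first: 2 × 42 = 84 days after August 24, 1995.
August has 31 days — 7 days to the end of August leaves 77.
September has 30 days (47 left).
October has 31 days (16 left).
16 days into November → November 16, 1995.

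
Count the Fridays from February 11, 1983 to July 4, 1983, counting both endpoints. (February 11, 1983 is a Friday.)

February 11, 1983 is a Friday; the first Friday on or after it is February 11, 1983.
From February 11, 1983 to July 4, 1983: 17 + 31 + 30 + 31 + 30 + 4 = 143 days (rest of February, March, April, May, June, July).
143 ÷ 7 = 20 full weeks with remainder 3, so 20 more Fridays after the first → 21.

21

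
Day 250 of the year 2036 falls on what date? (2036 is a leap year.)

September 6, 2036

January has 31 days (250 − 31 = 219 remain).
February has 29 days (219 − 29 = 190 remain).
March has 31 days (190 − 31 = 159 remain).
April has 30 days (159 − 30 = 129 remain).
May has 31 days (129 − 31 = 98 remain).
June has 30 days (98 − 30 = 68 remain).
July has 31 days (68 − 31 = 37 remain).
August has 31 days (37 − 31 = 6 remain).
6 into September → September 6.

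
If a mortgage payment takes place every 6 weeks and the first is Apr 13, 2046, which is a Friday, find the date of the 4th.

Aug 17, 2046

The 4th occurrence is 3 intervals after the first: 3 × 42 = 126 days after Apr 13, 2046.
Apr has 30 days — 17 days to the end of Apr leaves 109.
May has 31 days (78 left).
Jun has 30 days (48 left).
Jul has 31 days (17 left).
17 days into Aug → Aug 17, 2046.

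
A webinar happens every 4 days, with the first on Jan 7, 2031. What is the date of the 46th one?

Jul 6, 2031

The 46th occurrence is 45 intervals after the first: 45 × 4 = 180 days after Jan 7, 2031.
Jan has 31 days — 24 days to the end of Jan leaves 156.
Feb has 28 days (128 left).
Mar has 31 days (97 left).
Apr has 30 days (67 left).
May has 31 days (36 left).
Jun has 30 days (6 left).
6 days into Jul → Jul 6, 2031.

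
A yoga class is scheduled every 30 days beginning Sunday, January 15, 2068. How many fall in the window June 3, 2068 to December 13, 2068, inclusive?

7

Occurrences land 30·i days after January 15, 2068 for i = 0, 1, 2, …
June 3, 2068 is 140 days after the start; 140 ÷ 30 = 4 remainder 20; since the remainder is 20, round up to i = 5. First occurrence in the window: #6 on June 13, 2068 (5×30 = 150 days in).
December 13, 2068 is 333 days after the start; 333 ÷ 30 = 11 remainder 3. Last occurrence in the window: #12 on December 10, 2068.
Occurrences #6 through #12: 7 in total.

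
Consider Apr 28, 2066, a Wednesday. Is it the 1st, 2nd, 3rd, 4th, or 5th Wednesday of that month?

4th

Day 28 falls in week ⌈28/7⌉ of the month.
Days 1–7 hold the 1st Wednesday, 8–14 the 2nd, 15–21 the 3rd, 22–28 the 4th, 29–31 the 5th.
28 is in the range for the 4th.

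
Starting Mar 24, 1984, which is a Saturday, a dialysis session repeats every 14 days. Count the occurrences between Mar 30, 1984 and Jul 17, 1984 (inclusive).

Occurrences land 14·i days after Mar 24, 1984 for i = 0, 1, 2, …
Mar 30, 1984 is 6 days after the start; 6 ÷ 14 = 0 remainder 6; since the remainder is 6, round up to i = 1. First occurrence in the window: #2 on Apr 7, 1984 (1×14 = 14 days in).
Jul 17, 1984 is 115 days after the start; 115 ÷ 14 = 8 remainder 3. Last occurrence in the window: #9 on Jul 14, 1984.
Occurrences #2 through #9: 8 in total.

8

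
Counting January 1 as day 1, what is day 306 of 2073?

2 November 2073

January has 31 days (306 − 31 = 275 remain).
February has 28 days (275 − 28 = 247 remain).
March has 31 days (247 − 31 = 216 remain).
April has 30 days (216 − 30 = 186 remain).
May has 31 days (186 − 31 = 155 remain).
June has 30 days (155 − 30 = 125 remain).
July has 31 days (125 − 31 = 94 remain).
August has 31 days (94 − 31 = 63 remain).
September has 30 days (63 − 30 = 33 remain).
October has 31 days (33 − 31 = 2 remain).
2 into November → November 2.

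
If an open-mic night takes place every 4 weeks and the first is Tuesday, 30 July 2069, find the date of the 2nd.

The 2nd occurrence is 1 interval after the first: 1 × 28 = 28 days after 30 July 2069.
July has 31 days — 1 day to the end of July leaves 27.
27 days into August → 27 August 2069.

27 August 2069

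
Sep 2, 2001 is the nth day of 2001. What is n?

245

Days in months before Sep: 31 + 28 + 31 + 30 + 31 + 30 + 31 + 31 = 243.
Plus 2 days into Sep → day 245.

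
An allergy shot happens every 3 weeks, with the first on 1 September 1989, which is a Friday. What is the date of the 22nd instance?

The 22nd occurrence is 21 intervals after the first: 21 × 21 = 441 days after 1 September 1989.
September has 30 days — 29 days to the end of September leaves 412.
From end of September to end of 1989 is 92 days (320 left).
January has 31 days (289 left).
February has 28 days (261 left).
March has 31 days (230 left).
April has 30 days (200 left).
May has 31 days (169 left).
June has 30 days (139 left).
July has 31 days (108 left).
August has 31 days (77 left).
September has 30 days (47 left).
October has 31 days (16 left).
16 days into November → 16 November 1990.

16 November 1990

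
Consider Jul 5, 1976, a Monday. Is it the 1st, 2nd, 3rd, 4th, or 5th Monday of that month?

Day 5 falls in week ⌈5/7⌉ of the month.
Days 1–7 hold the 1st Monday, 8–14 the 2nd, 15–21 the 3rd, 22–28 the 4th, 29–31 the 5th.
5 is in the range for the 1st.

1st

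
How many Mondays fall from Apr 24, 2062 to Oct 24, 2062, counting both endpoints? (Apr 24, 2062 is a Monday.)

Apr 24, 2062 is a Monday; the first Monday on or after it is Apr 24, 2062.
From Apr 24, 2062 to Oct 24, 2062: 6 + 31 + 30 + 31 + 31 + 30 + 24 = 183 days (rest of Apr, May, Jun, Jul, Aug, Sep, Oct).
183 ÷ 7 = 26 full weeks with remainder 1, so 26 more Mondays after the first → 27.

27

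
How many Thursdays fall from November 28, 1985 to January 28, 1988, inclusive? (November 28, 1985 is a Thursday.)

November 28, 1985 is a Thursday; the first Thursday on or after it is November 28, 1985.
From November 28, 1985 to January 28, 1988: 33 + 365 + 365 + 28 = 791 days (rest of 1985, 1986, 1987, to January 28, 1988 in 1988).
791 ÷ 7 = 113 full weeks with remainder 0, so 113 more Thursdays after the first → 114.

114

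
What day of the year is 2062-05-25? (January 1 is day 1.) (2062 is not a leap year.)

Days in months before May: 31 + 28 + 31 + 30 = 120.
Plus 25 days into May → day 145.

145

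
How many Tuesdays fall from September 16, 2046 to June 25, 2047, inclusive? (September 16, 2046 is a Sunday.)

41

September 16, 2046 is a Sunday; the first Tuesday on or after it is September 18, 2046 (2 days later).
From September 18, 2046 to June 25, 2047: 12 + 31 + 30 + 31 + 31 + 28 + 31 + 30 + 31 + 25 = 280 days (rest of September, October, November, December, January, February, March, April, May, June).
280 ÷ 7 = 40 full weeks with remainder 0, so 40 more Tuesdays after the first → 41.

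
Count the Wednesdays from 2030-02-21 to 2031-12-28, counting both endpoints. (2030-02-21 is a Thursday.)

2030-02-21 is a Thursday; the first Wednesday on or after it is 2030-02-27 (6 days later).
From 2030-02-27 to 2031-12-28: 307 + 362 = 669 days (rest of 2030, to 2031-12-28 in 2031).
669 ÷ 7 = 95 full weeks with remainder 4, so 95 more Wednesdays after the first → 96.

96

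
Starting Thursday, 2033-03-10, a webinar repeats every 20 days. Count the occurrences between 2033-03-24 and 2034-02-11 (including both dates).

16

Occurrences land 20·i days after 2033-03-10 for i = 0, 1, 2, …
2033-03-24 is 14 days after the start; 14 ÷ 20 = 0 remainder 14; since the remainder is 14, round up to i = 1. First occurrence in the window: #2 on 2033-03-30 (1×20 = 20 days in).
2034-02-11 is 338 days after the start; 338 ÷ 20 = 16 remainder 18. Last occurrence in the window: #17 on 2034-01-24.
Occurrences #2 through #17: 16 in total.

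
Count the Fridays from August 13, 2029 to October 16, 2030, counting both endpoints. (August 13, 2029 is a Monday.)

August 13, 2029 is a Monday; the first Friday on or after it is August 17, 2029 (4 days later).
From August 17, 2029 to October 16, 2030: 136 + 289 = 425 days (rest of 2029, to October 16, 2030 in 2030).
425 ÷ 7 = 60 full weeks with remainder 5, so 60 more Fridays after the first → 61.

61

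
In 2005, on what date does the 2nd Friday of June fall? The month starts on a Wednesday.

June 2005 begins on a Wednesday, so the first Friday is June 3 (2 days later).
The 2nd Friday is 1 weeks later: 3 + 7 = 10.

2005-06-10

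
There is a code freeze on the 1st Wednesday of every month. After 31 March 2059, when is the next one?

March 2059 starts on a Saturday, so its 1st Wednesday is 5 March 2059 (4 days in).
That is not after 31 March 2059, so look at April 2059.
April 2059 starts on a Tuesday, so its 1st Wednesday is 2 April 2059 (1 day in).

2 April 2059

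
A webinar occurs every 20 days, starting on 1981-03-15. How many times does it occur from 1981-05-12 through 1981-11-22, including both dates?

10

Occurrences land 20·i days after 1981-03-15 for i = 0, 1, 2, …
1981-05-12 is 58 days after the start; 58 ÷ 20 = 2 remainder 18; since the remainder is 18, round up to i = 3. First occurrence in the window: #4 on 1981-05-14 (3×20 = 60 days in).
1981-11-22 is 252 days after the start; 252 ÷ 20 = 12 remainder 12. Last occurrence in the window: #13 on 1981-11-10.
Occurrences #4 through #13: 10 in total.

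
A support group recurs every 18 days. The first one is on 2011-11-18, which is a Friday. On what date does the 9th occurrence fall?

The 9th occurrence is 8 intervals after the first: 8 × 18 = 144 days after 2011-11-18.
November has 30 days — 12 days to the end of November leaves 132.
December has 31 days (101 left).
January has 31 days (70 left).
February has 29 days (41 left).
March has 31 days (10 left).
10 days into April → 2012-04-10.

2012-04-10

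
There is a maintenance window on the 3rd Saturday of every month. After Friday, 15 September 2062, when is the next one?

16 September 2062

September 2062 starts on a Friday; its first Saturday is the 2nd, so the 3rd Saturday is the 16th — 16 September 2062.
16 September 2062 is after 15 September 2062, so that is the next one.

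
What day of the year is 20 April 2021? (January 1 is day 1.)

110

Days in months before April: 31 + 28 + 31 = 90.
Plus 20 days into April → day 110.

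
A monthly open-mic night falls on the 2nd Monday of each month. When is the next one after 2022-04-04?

April 2022 starts on a Friday; its first Monday is the 4th, so the 2nd Monday is the 11th — 2022-04-11.
2022-04-11 is after 2022-04-04, so that is the next one.

2022-04-11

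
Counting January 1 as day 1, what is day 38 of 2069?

2069-02-07

January has 31 days (38 − 31 = 7 remain).
7 into February → February 7.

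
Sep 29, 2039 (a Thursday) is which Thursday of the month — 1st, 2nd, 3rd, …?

Day 29 falls in week ⌈29/7⌉ of the month.
Days 1–7 hold the 1st Thursday, 8–14 the 2nd, 15–21 the 3rd, 22–28 the 4th, 29–31 the 5th.
29 is in the range for the 5th.

5th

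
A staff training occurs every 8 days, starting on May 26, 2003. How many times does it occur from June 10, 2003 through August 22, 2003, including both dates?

10

Occurrences land 8·i days after May 26, 2003 for i = 0, 1, 2, …
June 10, 2003 is 15 days after the start; 15 ÷ 8 = 1 remainder 7; since the remainder is 7, round up to i = 2. First occurrence in the window: #3 on June 11, 2003 (2×8 = 16 days in).
August 22, 2003 is 88 days after the start; 88 ÷ 8 = 11 remainder 0. Last occurrence in the window: #12 on August 22, 2003.
Occurrences #3 through #12: 10 in total.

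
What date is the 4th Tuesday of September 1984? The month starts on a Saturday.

25 September 1984

September 1984 begins on a Saturday, so the first Tuesday is September 4 (3 days later).
The 4th Tuesday is 3 weeks later: 4 + 21 = 25.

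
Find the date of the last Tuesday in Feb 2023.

Feb 28, 2023

Feb 2023 begins on a Wednesday, so the first Tuesday is Feb 7 (6 days later).
Feb 2023 has 28 days. Adding weeks: 7, 14, 21, 28 — the last one ≤ 28 is the 28th.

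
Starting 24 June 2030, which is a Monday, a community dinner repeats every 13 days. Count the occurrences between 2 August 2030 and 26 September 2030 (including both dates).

Occurrences land 13·i days after 24 June 2030 for i = 0, 1, 2, …
2 August 2030 is 39 days after the start; 39 ÷ 13 = 3 remainder 0. First occurrence in the window: #4 on 2 August 2030 (3×13 = 39 days in).
26 September 2030 is 94 days after the start; 94 ÷ 13 = 7 remainder 3. Last occurrence in the window: #8 on 23 September 2030.
Occurrences #4 through #8: 5 in total.

5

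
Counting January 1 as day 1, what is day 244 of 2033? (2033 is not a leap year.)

2033-09-01

January has 31 days (244 − 31 = 213 remain).
February has 28 days (213 − 28 = 185 remain).
March has 31 days (185 − 31 = 154 remain).
April has 30 days (154 − 30 = 124 remain).
May has 31 days (124 − 31 = 93 remain).
June has 30 days (93 − 30 = 63 remain).
July has 31 days (63 − 31 = 32 remain).
August has 31 days (32 − 31 = 1 remain).
1 into September → September 1.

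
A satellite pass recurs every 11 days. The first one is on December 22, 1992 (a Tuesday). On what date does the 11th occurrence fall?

April 11, 1993

The 11th occurrence is 10 intervals after the first: 10 × 11 = 110 days after December 22, 1992.
December has 31 days — 9 days to the end of December leaves 101.
January has 31 days (70 left).
February has 28 days (42 left).
March has 31 days (11 left).
11 days into April → April 11, 1993.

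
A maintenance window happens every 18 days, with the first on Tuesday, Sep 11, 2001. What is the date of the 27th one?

The 27th occurrence is 26 intervals after the first: 26 × 18 = 468 days after Sep 11, 2001.
Sep has 30 days — 19 days to the end of Sep leaves 449.
From end of Sep to end of 2001 is 92 days (357 left).
Jan has 31 days (326 left).
Feb has 28 days (298 left).
Mar has 31 days (267 left).
Apr has 30 days (237 left).
May has 31 days (206 left).
Jun has 30 days (176 left).
Jul has 31 days (145 left).
Aug has 31 days (114 left).
Sep has 30 days (84 left).
Oct has 31 days (53 left).
Nov has 30 days (23 left).
23 days into Dec → Dec 23, 2002.

Dec 23, 2002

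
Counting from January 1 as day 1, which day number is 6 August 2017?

Days in months before August: 31 + 28 + 31 + 30 + 31 + 30 + 31 = 212.
Plus 6 days into August → day 218.

218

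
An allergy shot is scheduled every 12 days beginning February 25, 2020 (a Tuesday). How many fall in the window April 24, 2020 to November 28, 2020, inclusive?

Occurrences land 12·i days after February 25, 2020 for i = 0, 1, 2, …
April 24, 2020 is 59 days after the start; 59 ÷ 12 = 4 remainder 11; since the remainder is 11, round up to i = 5. First occurrence in the window: #6 on April 25, 2020 (5×12 = 60 days in).
November 28, 2020 is 277 days after the start; 277 ÷ 12 = 23 remainder 1. Last occurrence in the window: #24 on November 27, 2020.
Occurrences #6 through #24: 19 in total.

19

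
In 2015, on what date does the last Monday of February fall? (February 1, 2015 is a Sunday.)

February 2015 begins on a Sunday, so the first Monday is February 2 (1 day later).
February 2015 has 28 days. Adding weeks: 2, 9, 16, 23 — the last one ≤ 28 is the 23rd.

23 February 2015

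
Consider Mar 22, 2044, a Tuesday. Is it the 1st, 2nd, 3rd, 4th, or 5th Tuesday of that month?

Day 22 falls in week ⌈22/7⌉ of the month.
Days 1–7 hold the 1st Tuesday, 8–14 the 2nd, 15–21 the 3rd, 22–28 the 4th, 29–31 the 5th.
22 is in the range for the 4th.

4th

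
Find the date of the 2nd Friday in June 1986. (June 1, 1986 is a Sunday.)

1986-06-13

June 1986 begins on a Sunday, so the first Friday is June 6 (5 days later).
The 2nd Friday is 1 weeks later: 6 + 7 = 13.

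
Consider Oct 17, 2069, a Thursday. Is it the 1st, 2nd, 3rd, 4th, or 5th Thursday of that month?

3rd

Day 17 falls in week ⌈17/7⌉ of the month.
Days 1–7 hold the 1st Thursday, 8–14 the 2nd, 15–21 the 3rd, 22–28 the 4th, 29–31 the 5th.
17 is in the range for the 3rd.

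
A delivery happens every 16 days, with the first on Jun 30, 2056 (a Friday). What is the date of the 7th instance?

The 7th occurrence is 6 intervals after the first: 6 × 16 = 96 days after Jun 30, 2056.
Jun has 30 days — 0 days to the end of Jun leaves 96.
Jul has 31 days (65 left).
Aug has 31 days (34 left).
Sep has 30 days (4 left).
4 days into Oct → Oct 4, 2056.

Oct 4, 2056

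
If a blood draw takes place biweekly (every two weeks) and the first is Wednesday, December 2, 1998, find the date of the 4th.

January 13, 1999

The 4th occurrence is 3 intervals after the first: 3 × 14 = 42 days after December 2, 1998.
December has 31 days — 29 days to the end of December leaves 13.
13 days into January → January 13, 1999.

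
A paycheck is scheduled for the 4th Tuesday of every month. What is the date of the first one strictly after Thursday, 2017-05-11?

2017-05-23

May 2017 starts on a Monday; its first Tuesday is the 2nd, so the 4th Tuesday is the 23rd — 2017-05-23.
2017-05-23 is after 2017-05-11, so that is the next one.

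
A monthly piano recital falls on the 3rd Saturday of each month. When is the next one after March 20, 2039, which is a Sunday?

March 2039 starts on a Tuesday; its first Saturday is the 5th, so the 3rd Saturday is the 19th — March 19, 2039.
That is not after March 20, 2039, so look at April 2039.
April 2039 starts on a Friday; its first Saturday is the 2nd, so the 3rd Saturday is the 16th — April 16, 2039.

April 16, 2039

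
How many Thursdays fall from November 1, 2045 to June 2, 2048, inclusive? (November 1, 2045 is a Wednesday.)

135

November 1, 2045 is a Wednesday; the first Thursday on or after it is November 2, 2045 (1 day later).
From November 2, 2045 to June 2, 2048: 59 + 365 + 365 + 154 = 943 days (rest of 2045, 2046, 2047, to June 2, 2048 in 2048).
943 ÷ 7 = 134 full weeks with remainder 5, so 134 more Thursdays after the first → 135.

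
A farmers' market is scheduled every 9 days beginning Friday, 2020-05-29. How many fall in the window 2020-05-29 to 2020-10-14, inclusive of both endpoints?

Occurrences land 9·i days after 2020-05-29 for i = 0, 1, 2, …
The window opens on the start date, so the first occurrence inside is #1 on 2020-05-29.
2020-10-14 is 138 days after the start; 138 ÷ 9 = 15 remainder 3. Last occurrence in the window: #16 on 2020-10-11.
Occurrences #1 through #16: 16 in total.

16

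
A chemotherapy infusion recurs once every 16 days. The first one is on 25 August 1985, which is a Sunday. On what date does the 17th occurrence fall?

8 May 1986

The 17th occurrence is 16 intervals after the first: 16 × 16 = 256 days after 25 August 1985.
August has 31 days — 6 days to the end of August leaves 250.
September has 30 days (220 left).
October has 31 days (189 left).
November has 30 days (159 left).
December has 31 days (128 left).
January has 31 days (97 left).
February has 28 days (69 left).
March has 31 days (38 left).
April has 30 days (8 left).
8 days into May → 8 May 1986.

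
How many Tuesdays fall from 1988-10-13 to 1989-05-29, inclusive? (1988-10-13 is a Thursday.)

1988-10-13 is a Thursday; the first Tuesday on or after it is 1988-10-18 (5 days later).
From 1988-10-18 to 1989-05-29: 13 + 30 + 31 + 31 + 28 + 31 + 30 + 29 = 223 days (rest of October, November, December, January, February, March, April, May).
223 ÷ 7 = 31 full weeks with remainder 6, so 31 more Tuesdays after the first → 32.

32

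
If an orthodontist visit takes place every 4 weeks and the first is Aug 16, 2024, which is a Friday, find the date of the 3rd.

The 3rd occurrence is 2 intervals after the first: 2 × 28 = 56 days after Aug 16, 2024.
Aug has 31 days — 15 days to the end of Aug leaves 41.
Sep has 30 days (11 left).
11 days into Oct → Oct 11, 2024.

Oct 11, 2024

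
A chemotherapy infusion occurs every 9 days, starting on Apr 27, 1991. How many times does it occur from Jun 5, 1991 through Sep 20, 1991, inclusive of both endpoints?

12

Occurrences land 9·i days after Apr 27, 1991 for i = 0, 1, 2, …
Jun 5, 1991 is 39 days after the start; 39 ÷ 9 = 4 remainder 3; since the remainder is 3, round up to i = 5. First occurrence in the window: #6 on Jun 11, 1991 (5×9 = 45 days in).
Sep 20, 1991 is 146 days after the start; 146 ÷ 9 = 16 remainder 2. Last occurrence in the window: #17 on Sep 18, 1991.
Occurrences #6 through #17: 12 in total.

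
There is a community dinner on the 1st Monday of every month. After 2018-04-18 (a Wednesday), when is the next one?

April 2018 starts on a Sunday, so its 1st Monday is 2018-04-02 (1 day in).
That is not after 2018-04-18, so look at May 2018.
May 2018 starts on a Tuesday, so its 1st Monday is 2018-05-07 (6 days in).

2018-05-07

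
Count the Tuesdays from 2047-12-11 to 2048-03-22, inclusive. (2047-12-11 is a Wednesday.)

14

2047-12-11 is a Wednesday; the first Tuesday on or after it is 2047-12-17 (6 days later).
From 2047-12-17 to 2048-03-22: 14 + 31 + 29 + 22 = 96 days (rest of December, January, February, March).
96 ÷ 7 = 13 full weeks with remainder 5, so 13 more Tuesdays after the first → 14.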